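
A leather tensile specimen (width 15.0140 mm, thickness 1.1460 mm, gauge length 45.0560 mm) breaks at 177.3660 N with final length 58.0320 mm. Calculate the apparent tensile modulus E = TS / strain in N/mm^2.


TS = F / (w * t) = 177.3660 / (15.0140 * 1.1460) = 10.3084 N/mm^2
strain = (Lf - L0) / L0 = (58.0320 - 45.0560) / 45.0560 = 0.2880
E = TS / strain = 10.3084 / 0.2880 = 35.7933 N/mm^2


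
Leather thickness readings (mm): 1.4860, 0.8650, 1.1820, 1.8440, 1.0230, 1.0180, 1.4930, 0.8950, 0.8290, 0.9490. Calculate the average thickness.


Formula: Average = sum / n
Substituting: Average = 11.5840 / 10
Result: 1.1584 mm


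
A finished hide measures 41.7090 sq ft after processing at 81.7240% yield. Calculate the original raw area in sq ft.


Formula: raw = finished * 100 / yield
Substituting: raw = 41.7090 * 100 / 81.7240
Result: 51.0364 sq ft


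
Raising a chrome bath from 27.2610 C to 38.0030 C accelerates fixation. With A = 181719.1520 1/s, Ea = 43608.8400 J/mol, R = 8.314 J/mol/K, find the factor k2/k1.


T1 = 27.2610 + 273.15 = 300.4110 K; T2 = 38.0030 + 273.15 = 311.1530 K
k1 = A * exp(-Ea/(R*T1)) = 181719.1520 * exp(-43608.8400/(8.314*300.4110)) = 0.00474834 1/s
k2 = A * exp(-Ea/(R*T2)) = 181719.1520 * exp(-43608.8400/(8.314*311.1530)) = 0.00867613 1/s
k2/k1 = 0.00867613 / 0.00474834 = 1.8272


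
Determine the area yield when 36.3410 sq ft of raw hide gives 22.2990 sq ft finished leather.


Formula: Yield = finished / raw * 100
Substituting: Yield = 22.2990 / 36.3410 * 100
Result: 61.3604 %


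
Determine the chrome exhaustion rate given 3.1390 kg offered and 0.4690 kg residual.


Formula: Uptake = (offered - residual) / offered * 100
Substituting: Uptake = (3.1390 - 0.4690) / 3.1390 * 100
Result: 85.0589 %


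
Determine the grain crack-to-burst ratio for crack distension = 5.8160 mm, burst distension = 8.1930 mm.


Formula: Ratio = crack / burst
Substituting: Ratio = 5.8160 / 8.1930
Result: 0.7099


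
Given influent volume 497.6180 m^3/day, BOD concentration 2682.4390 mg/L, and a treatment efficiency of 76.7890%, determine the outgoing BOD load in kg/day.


Load_in = volume * conc / 1000 = 497.6180 * 2682.4390 / 1000 = 1334.8299 kg/day
Removed = Load_in * eff / 100 = 1334.8299 * 76.7890 / 100 = 1025.0026 kg/day
Load_out = Load_in - Removed = 1334.8299 - 1025.0026 = 309.8274 kg/day


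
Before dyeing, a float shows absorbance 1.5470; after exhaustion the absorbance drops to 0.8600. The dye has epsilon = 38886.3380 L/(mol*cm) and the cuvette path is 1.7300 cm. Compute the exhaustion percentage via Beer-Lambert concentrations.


c_initial = A_i / (epsilon * l) = 1.5470 / (38886.3380 * 1.7300) = 2.2996e-05 mol/L
c_final = A_f / (epsilon * l) = 0.8600 / (38886.3380 * 1.7300) = 1.2784e-05 mol/L
Exhaustion = (c_initial - c_final) / c_initial * 100 = (2.2996e-05 - 1.2784e-05) / 2.2996e-05 * 100 = 44.4085 %


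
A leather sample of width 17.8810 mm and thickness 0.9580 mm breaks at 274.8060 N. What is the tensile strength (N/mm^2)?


Formula: TS = force / (width * thickness)
Substituting: TS = 274.8060 / (17.8810 * 0.9580)
Result: 16.0424 N/mm^2


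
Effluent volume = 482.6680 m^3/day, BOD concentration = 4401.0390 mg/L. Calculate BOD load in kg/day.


Formula: BOD_load = volume * conc / 1000
Substituting: BOD_load = 482.6680 * 4401.0390 / 1000
Result: 2124.2407 kg/day


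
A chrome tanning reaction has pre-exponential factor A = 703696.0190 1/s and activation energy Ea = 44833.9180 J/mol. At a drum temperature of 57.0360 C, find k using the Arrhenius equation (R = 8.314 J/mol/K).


T_K = T_C + 273.15 = 57.0360 + 273.15 = 330.1860 K
exponent = -Ea / (R * T_K) = -44833.9180 / (8.314 * 330.1860) = -16.3319
k = A * exp(exponent) = 703696.0190 * exp(-16.3319) = 0.0568211 1/s


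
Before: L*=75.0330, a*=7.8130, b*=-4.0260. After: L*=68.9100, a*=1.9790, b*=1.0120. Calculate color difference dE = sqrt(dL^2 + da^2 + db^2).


dL = -6.1230, da = -5.8340, db = 5.0380
dE = sqrt((-6.1230)^2 + (-5.8340)^2 + 5.0380^2) = 9.8442


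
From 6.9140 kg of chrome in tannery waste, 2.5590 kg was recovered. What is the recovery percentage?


Formula: Recovery = recovered / input * 100
Substituting: Recovery = 2.5590 / 6.9140 * 100
Result: 37.0119 %


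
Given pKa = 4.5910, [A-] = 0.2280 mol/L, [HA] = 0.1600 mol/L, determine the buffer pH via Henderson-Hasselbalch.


ratio = [A-] / [HA] = 0.2280 / 0.1600 = 1.4250
log10(ratio) = 0.1538
pH = pKa + log10(ratio) = 4.5910 + 0.1538 = 4.7448


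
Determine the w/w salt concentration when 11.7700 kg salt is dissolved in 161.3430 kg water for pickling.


Formula: Conc = salt / (water + salt) * 100
Substituting: Conc = 11.7700 / (161.3430 + 11.7700) * 100
Result: 6.7990 %


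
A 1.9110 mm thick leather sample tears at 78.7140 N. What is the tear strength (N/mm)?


Formula: Tear strength = force / thickness
Substituting: Tear strength = 78.7140 / 1.9110
Result: 41.1900 N/mm


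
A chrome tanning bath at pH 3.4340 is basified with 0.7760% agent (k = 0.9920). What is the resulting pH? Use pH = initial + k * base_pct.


Formula: pH_final = pH_initial + k * base_pct
Substituting: pH_final = 3.4340 + 0.9920 * 0.7760
Result: 4.2038


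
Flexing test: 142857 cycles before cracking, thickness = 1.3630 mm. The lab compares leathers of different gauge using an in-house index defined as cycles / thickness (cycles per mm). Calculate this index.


Formula: Index = cycles / thickness
Substituting: Index = 142857 / 1.3630
Result: 104810.7117 cycles/mm


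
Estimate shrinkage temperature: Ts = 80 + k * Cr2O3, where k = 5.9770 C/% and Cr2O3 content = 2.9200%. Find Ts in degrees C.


Formula: Ts = 80 + k * Cr2O3
Substituting: Ts = 80 + 5.9770 * 2.9200
Result: 97.4528 C


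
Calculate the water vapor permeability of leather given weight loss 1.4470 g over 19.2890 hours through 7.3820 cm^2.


Formula: WVP = loss / (area * time)
Substituting: WVP = 1.4470 / (7.3820 * 19.2890)
Result: 0.0101621 g/(cm^2*hr)


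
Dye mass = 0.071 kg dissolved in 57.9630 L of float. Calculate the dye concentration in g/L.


Formula: Conc = dye_mass(kg) / volume(L) * 1000
Substituting: Conc = 0.071 / 57.9630 * 1000
Result: 1.2249 g/L


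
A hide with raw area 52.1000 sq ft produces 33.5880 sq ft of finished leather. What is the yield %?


Formula: Yield = finished / raw * 100
Substituting: Yield = 33.5880 / 52.1000 * 100
Result: 64.4683 %


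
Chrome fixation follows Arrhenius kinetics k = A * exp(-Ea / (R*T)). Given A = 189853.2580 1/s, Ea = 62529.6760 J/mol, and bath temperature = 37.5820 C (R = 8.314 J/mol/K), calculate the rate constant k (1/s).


T_K = T_C + 273.15 = 37.5820 + 273.15 = 310.7320 K
exponent = -Ea / (R * T_K) = -62529.6760 / (8.314 * 310.7320) = -24.2042
k = A * exp(exponent) = 189853.2580 * exp(-24.2042) = 5.8436e-06 1/s


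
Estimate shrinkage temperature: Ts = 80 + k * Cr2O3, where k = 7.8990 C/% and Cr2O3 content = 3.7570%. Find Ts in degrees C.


Formula: Ts = 80 + k * Cr2O3
Substituting: Ts = 80 + 7.8990 * 3.7570
Result: 109.6765 C


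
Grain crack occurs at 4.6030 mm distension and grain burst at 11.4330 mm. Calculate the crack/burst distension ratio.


Formula: Ratio = crack / burst
Substituting: Ratio = 4.6030 / 11.4330
Result: 0.4026


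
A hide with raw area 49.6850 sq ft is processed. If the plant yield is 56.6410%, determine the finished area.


Formula: finished = raw * yield / 100
Substituting: finished = 49.6850 * 56.6410 / 100
Result: 28.1421 sq ft


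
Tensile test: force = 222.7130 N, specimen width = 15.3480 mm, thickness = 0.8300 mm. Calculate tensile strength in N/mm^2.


Formula: TS = force / (width * thickness)
Substituting: TS = 222.7130 / (15.3480 * 0.8300)
Result: 17.4830 N/mm^2


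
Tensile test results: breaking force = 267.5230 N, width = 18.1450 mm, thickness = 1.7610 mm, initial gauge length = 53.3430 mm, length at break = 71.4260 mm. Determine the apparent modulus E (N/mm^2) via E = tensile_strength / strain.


TS = F / (w * t) = 267.5230 / (18.1450 * 1.7610) = 8.3723 N/mm^2
strain = (Lf - L0) / L0 = (71.4260 - 53.3430) / 53.3430 = 0.3390
E = TS / strain = 8.3723 / 0.3390 = 24.6974 N/mm^2


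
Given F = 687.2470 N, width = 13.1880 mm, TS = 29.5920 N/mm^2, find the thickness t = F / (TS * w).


Formula: t = F / (TS * w)
Substituting: t = 687.2470 / (29.5920 * 13.1880)
Result: 1.7610 mm


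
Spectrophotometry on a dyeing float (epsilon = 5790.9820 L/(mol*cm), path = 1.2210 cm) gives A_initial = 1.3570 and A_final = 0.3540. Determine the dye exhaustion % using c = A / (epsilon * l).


c_initial = A_i / (epsilon * l) = 1.3570 / (5790.9820 * 1.2210) = 1.9192e-04 mol/L
c_final = A_f / (epsilon * l) = 0.3540 / (5790.9820 * 1.2210) = 5.0065e-05 mol/L
Exhaustion = (c_initial - c_final) / c_initial * 100 = (1.9192e-04 - 5.0065e-05) / 1.9192e-04 * 100 = 73.9130 %


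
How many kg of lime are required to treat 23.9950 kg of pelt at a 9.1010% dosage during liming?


Formula: Lime = substrate * pct / 100
Substituting: Lime = 23.9950 * 9.1010 / 100
Result: 2.1838 kg


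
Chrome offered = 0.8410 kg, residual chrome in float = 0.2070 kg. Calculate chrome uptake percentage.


Formula: Uptake = (offered - residual) / offered * 100
Substituting: Uptake = (0.8410 - 0.2070) / 0.8410 * 100
Result: 75.3864 %


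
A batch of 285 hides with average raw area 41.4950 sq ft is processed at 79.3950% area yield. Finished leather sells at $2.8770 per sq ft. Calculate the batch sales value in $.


Raw_total = N * avg_area = 285 * 41.4950 = 11826.0750 sq ft
Finished = Raw_total * yield / 100 = 11826.0750 * 79.3950 / 100 = 9389.3122 sq ft
Value = Finished * price = 9389.3122 * 2.8770 = 27013.0513 $


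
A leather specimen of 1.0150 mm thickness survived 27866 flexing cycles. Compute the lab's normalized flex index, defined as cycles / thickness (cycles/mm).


Formula: Index = cycles / thickness
Substituting: Index = 27866 / 1.0150
Result: 27454.1872 cycles/mm


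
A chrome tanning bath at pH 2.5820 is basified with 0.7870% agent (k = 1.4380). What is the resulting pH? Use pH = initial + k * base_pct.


Formula: pH_final = pH_initial + k * base_pct
Substituting: pH_final = 2.5820 + 1.4380 * 0.7870
Result: 3.7137


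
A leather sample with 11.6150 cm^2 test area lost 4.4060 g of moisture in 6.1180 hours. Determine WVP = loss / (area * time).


Formula: WVP = loss / (area * time)
Substituting: WVP = 4.4060 / (11.6150 * 6.1180)
Result: 0.0620034 g/(cm^2*hr)


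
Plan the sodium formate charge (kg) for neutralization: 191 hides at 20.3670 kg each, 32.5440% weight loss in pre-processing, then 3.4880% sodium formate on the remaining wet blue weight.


Total_raw = N * avg_wt = 191 * 20.3670 = 3890.0970 kg
Substrate = Total_raw * (1 - loss/100) = 3890.0970 * (1 - 32.5440/100) = 2624.1038 kg
Neutralizer = Substrate * pct / 100 = 2624.1038 * 3.4880 / 100 = 91.5287 kg


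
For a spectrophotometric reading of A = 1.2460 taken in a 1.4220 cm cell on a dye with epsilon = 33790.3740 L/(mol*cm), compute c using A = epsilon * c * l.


Formula: c = A / (epsilon * l)
Substituting: c = 1.2460 / (33790.3740 * 1.4220)
Result: 2.5931e-05 mol/L


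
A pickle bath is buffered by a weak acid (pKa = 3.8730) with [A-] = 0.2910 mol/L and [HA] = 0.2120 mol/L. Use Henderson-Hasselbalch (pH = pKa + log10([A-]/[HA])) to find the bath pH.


ratio = [A-] / [HA] = 0.2910 / 0.2120 = 1.3726
log10(ratio) = 0.1376
pH = pKa + log10(ratio) = 3.8730 + 0.1376 = 4.0106


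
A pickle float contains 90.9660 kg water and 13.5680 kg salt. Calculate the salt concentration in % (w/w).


Formula: Conc = salt / (water + salt) * 100
Substituting: Conc = 13.5680 / (90.9660 + 13.5680) * 100
Result: 12.9795 %


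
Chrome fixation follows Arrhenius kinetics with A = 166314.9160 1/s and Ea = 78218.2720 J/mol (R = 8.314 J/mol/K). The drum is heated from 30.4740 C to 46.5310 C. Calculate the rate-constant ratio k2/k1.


T1 = 30.4740 + 273.15 = 303.6240 K; T2 = 46.5310 + 273.15 = 319.6810 K
k1 = A * exp(-Ea/(R*T1)) = 166314.9160 * exp(-78218.2720/(8.314*303.6240)) = 5.8075e-09 1/s
k2 = A * exp(-Ea/(R*T2)) = 166314.9160 * exp(-78218.2720/(8.314*319.6810)) = 2.7536e-08 1/s
k2/k1 = 2.7536e-08 / 5.8075e-09 = 4.7415


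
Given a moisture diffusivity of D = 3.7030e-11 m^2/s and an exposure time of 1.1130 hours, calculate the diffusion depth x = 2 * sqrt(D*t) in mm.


t = 1.1130 hr * 3600 = 4006.8000 s
D * t = 3.7030e-11 * 4006.8000 = 1.4837e-07
x = 2 * sqrt(D*t) = 2 * sqrt(1.4837e-07) = 7.7038e-04 m = 0.7704 mm


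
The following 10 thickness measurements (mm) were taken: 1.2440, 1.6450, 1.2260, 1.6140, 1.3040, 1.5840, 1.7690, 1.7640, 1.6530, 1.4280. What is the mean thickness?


Formula: Average = sum / n
Substituting: Average = 15.2310 / 10
Result: 1.5231 mm


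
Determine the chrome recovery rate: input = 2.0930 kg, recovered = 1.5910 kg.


Formula: Recovery = recovered / input * 100
Substituting: Recovery = 1.5910 / 2.0930 * 100
Result: 76.0153 %


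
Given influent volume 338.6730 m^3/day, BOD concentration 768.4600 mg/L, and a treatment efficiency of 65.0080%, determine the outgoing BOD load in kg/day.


Load_in = volume * conc / 1000 = 338.6730 * 768.4600 / 1000 = 260.2567 kg/day
Removed = Load_in * eff / 100 = 260.2567 * 65.0080 / 100 = 169.1876 kg/day
Load_out = Load_in - Removed = 260.2567 - 169.1876 = 91.0690 kg/day


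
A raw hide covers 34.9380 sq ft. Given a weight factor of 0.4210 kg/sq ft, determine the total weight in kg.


Formula: Weight = area * weight_per_sqft
Substituting: Weight = 34.9380 * 0.4210
Result: 14.7089 kg


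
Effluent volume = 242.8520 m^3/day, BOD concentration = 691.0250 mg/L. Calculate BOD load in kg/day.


Formula: BOD_load = volume * conc / 1000
Substituting: BOD_load = 242.8520 * 691.0250 / 1000
Result: 167.8168 kg/day


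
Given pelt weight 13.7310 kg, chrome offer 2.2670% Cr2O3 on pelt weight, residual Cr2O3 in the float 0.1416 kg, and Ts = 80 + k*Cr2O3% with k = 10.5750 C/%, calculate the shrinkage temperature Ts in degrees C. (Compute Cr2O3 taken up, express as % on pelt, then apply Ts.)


Offered = pelt * offer_pct / 100 = 13.7310 * 2.2670 / 100 = 0.3113 kg
Uptake = offered - residual = 0.3113 - 0.1416 = 0.1697 kg
Cr2O3% on pelt = uptake / pelt * 100 = 0.1697 / 13.7310 * 100 = 1.2358 %
Ts = 80 + k * Cr2O3% = 80 + 10.5750 * 1.2358 = 93.0681 C


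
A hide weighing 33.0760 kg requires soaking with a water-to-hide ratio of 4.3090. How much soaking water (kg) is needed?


Formula: Water = hide_weight * ratio
Substituting: Water = 33.0760 * 4.3090
Result: 142.5245 kg


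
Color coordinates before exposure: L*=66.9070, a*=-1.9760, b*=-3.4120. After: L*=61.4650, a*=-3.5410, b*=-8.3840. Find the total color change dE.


dL = -5.4420, da = -1.5650, db = -4.9720
dE = sqrt((-5.4420)^2 + (-1.5650)^2 + (-4.9720)^2) = 7.5356


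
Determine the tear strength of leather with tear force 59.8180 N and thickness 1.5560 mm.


Formula: Tear strength = force / thickness
Substituting: Tear strength = 59.8180 / 1.5560
Result: 38.4434 N/mm


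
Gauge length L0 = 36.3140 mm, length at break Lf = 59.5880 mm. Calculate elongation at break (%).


Formula: Elongation = (Lf - L0) / L0 * 100
Substituting: Elongation = (59.5880 - 36.3140) / 36.3140 * 100
Result: 64.0910 %


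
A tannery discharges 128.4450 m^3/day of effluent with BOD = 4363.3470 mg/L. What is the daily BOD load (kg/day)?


Formula: BOD_load = volume * conc / 1000
Substituting: BOD_load = 128.4450 * 4363.3470 / 1000
Result: 560.4501 kg/day


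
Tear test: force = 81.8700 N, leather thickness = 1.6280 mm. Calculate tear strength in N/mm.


Formula: Tear strength = force / thickness
Substituting: Tear strength = 81.8700 / 1.6280
Result: 50.2887 N/mm


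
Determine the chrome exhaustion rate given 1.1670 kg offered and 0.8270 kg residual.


Formula: Uptake = (offered - residual) / offered * 100
Substituting: Uptake = (1.1670 - 0.8270) / 1.1670 * 100
Result: 29.1345 %


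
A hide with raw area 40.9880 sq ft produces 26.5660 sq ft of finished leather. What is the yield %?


Formula: Yield = finished / raw * 100
Substituting: Yield = 26.5660 / 40.9880 * 100
Result: 64.8141 %


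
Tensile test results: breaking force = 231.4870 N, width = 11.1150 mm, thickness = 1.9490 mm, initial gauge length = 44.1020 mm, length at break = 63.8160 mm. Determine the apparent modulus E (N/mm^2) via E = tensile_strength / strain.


TS = F / (w * t) = 231.4870 / (11.1150 * 1.9490) = 10.6858 N/mm^2
strain = (Lf - L0) / L0 = (63.8160 - 44.1020) / 44.1020 = 0.4470
E = TS / strain = 10.6858 / 0.4470 = 23.9050 N/mm^2


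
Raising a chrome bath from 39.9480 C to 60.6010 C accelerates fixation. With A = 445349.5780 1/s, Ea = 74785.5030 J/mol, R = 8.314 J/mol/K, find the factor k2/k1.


T1 = 39.9480 + 273.15 = 313.0980 K; T2 = 60.6010 + 273.15 = 333.7510 K
k1 = A * exp(-Ea/(R*T1)) = 445349.5780 * exp(-74785.5030/(8.314*313.0980)) = 1.4848e-07 1/s
k2 = A * exp(-Ea/(R*T2)) = 445349.5780 * exp(-74785.5030/(8.314*333.7510)) = 8.7854e-07 1/s
k2/k1 = 8.7854e-07 / 1.4848e-07 = 5.9169


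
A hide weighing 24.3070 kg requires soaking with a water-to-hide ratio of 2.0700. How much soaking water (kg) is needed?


Formula: Water = hide_weight * ratio
Substituting: Water = 24.3070 * 2.0700
Result: 50.3155 kg


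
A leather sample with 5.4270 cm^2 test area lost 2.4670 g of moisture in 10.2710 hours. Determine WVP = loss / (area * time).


Formula: WVP = loss / (area * time)
Substituting: WVP = 2.4670 / (5.4270 * 10.2710)
Result: 0.0442585 g/(cm^2*hr)


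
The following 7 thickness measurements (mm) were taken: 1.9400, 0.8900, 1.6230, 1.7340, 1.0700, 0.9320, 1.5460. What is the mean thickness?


Formula: Average = sum / n
Substituting: Average = 9.7350 / 7
Result: 1.3907 mm


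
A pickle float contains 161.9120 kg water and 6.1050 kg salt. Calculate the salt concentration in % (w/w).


Formula: Conc = salt / (water + salt) * 100
Substituting: Conc = 6.1050 / (161.9120 + 6.1050) * 100
Result: 3.6336 %


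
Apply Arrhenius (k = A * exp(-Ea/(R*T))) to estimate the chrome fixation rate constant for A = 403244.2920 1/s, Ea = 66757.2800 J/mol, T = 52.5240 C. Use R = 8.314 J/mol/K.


T_K = T_C + 273.15 = 52.5240 + 273.15 = 325.6740 K
exponent = -Ea / (R * T_K) = -66757.2800 / (8.314 * 325.6740) = -24.6550
k = A * exp(exponent) = 403244.2920 * exp(-24.6550) = 7.9072e-06 1/s


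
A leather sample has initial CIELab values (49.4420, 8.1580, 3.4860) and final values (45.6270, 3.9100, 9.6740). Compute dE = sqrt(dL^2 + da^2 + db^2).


dL = -3.8150, da = -4.2480, db = 6.1880
dE = sqrt((-3.8150)^2 + (-4.2480)^2 + 6.1880^2) = 8.4197


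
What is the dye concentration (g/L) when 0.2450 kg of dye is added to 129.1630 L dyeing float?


Formula: Conc = dye_mass(kg) / volume(L) * 1000
Substituting: Conc = 0.2450 / 129.1630 * 1000
Result: 1.8968 g/L


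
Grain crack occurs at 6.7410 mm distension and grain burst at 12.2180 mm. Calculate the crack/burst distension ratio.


Formula: Ratio = crack / burst
Substituting: Ratio = 6.7410 / 12.2180
Result: 0.5517


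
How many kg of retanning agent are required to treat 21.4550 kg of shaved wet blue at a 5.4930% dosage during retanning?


Formula: Retan = substrate * pct / 100
Substituting: Retan = 21.4550 * 5.4930 / 100
Result: 1.1785 kg


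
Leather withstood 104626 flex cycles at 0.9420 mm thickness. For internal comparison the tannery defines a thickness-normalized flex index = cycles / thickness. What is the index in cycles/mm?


Formula: Index = cycles / thickness
Substituting: Index = 104626 / 0.9420
Result: 111067.9406 cycles/mm


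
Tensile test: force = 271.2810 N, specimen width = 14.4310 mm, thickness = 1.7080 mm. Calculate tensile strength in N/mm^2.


Formula: TS = force / (width * thickness)
Substituting: TS = 271.2810 / (14.4310 * 1.7080)
Result: 11.0061 N/mm^2


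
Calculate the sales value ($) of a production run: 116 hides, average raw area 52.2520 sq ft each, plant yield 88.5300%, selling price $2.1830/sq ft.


Raw_total = N * avg_area = 116 * 52.2520 = 6061.2320 sq ft
Finished = Raw_total * yield / 100 = 6061.2320 * 88.5300 / 100 = 5366.0087 sq ft
Value = Finished * price = 5366.0087 * 2.1830 = 11713.9970 $


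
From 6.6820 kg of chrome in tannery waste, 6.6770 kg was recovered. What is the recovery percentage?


Formula: Recovery = recovered / input * 100
Substituting: Recovery = 6.6770 / 6.6820 * 100
Result: 99.9252 %


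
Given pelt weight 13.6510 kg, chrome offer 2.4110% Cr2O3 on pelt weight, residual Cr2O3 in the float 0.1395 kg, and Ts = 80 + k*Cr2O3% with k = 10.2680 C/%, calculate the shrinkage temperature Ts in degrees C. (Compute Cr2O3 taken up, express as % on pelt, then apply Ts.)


Offered = pelt * offer_pct / 100 = 13.6510 * 2.4110 / 100 = 0.3291 kg
Uptake = offered - residual = 0.3291 - 0.1395 = 0.1896 kg
Cr2O3% on pelt = uptake / pelt * 100 = 0.1896 / 13.6510 * 100 = 1.3891 %
Ts = 80 + k * Cr2O3% = 80 + 10.2680 * 1.3891 = 94.2632 C


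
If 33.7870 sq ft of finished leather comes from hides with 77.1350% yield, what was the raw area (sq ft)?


Formula: raw = finished * 100 / yield
Substituting: raw = 33.7870 * 100 / 77.1350
Result: 43.8024 sq ft


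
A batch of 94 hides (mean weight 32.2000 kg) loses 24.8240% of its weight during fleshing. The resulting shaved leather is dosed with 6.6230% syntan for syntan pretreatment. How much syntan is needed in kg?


Total_raw = N * avg_wt = 94 * 32.2000 = 3026.8000 kg
Substrate = Total_raw * (1 - loss/100) = 3026.8000 * (1 - 24.8240/100) = 2275.4272 kg
Syntan = Substrate * pct / 100 = 2275.4272 * 6.6230 / 100 = 150.7015 kg


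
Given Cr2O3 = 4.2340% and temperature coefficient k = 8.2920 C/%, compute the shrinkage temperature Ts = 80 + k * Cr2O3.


Formula: Ts = 80 + k * Cr2O3
Substituting: Ts = 80 + 8.2920 * 4.2340
Result: 115.1083 C


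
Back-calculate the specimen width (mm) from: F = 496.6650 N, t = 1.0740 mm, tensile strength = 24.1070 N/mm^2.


Formula: w = F / (TS * t)
Substituting: w = 496.6650 / (24.1070 * 1.0740)
Result: 19.1830 mm


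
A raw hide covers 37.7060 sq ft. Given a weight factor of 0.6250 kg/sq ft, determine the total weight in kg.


Formula: Weight = area * weight_per_sqft
Substituting: Weight = 37.7060 * 0.6250
Result: 23.5663 kg


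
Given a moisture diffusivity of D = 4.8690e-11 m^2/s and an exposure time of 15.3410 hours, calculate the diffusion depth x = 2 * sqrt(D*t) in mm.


t = 15.3410 hr * 3600 = 55227.6000 s
D * t = 4.8690e-11 * 55227.6000 = 2.6890e-06
x = 2 * sqrt(D*t) = 2 * sqrt(2.6890e-06) = 0.00327965 m = 3.2797 mm


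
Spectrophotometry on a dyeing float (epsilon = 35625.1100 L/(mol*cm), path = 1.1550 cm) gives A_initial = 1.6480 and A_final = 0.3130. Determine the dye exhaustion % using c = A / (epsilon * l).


c_initial = A_i / (epsilon * l) = 1.6480 / (35625.1100 * 1.1550) = 4.0052e-05 mol/L
c_final = A_f / (epsilon * l) = 0.3130 / (35625.1100 * 1.1550) = 7.6069e-06 mol/L
Exhaustion = (c_initial - c_final) / c_initial * 100 = (4.0052e-05 - 7.6069e-06) / 4.0052e-05 * 100 = 81.0073 %


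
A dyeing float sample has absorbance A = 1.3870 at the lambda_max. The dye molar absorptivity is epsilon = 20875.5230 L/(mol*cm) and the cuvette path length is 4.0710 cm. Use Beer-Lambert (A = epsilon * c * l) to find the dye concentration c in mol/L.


Formula: c = A / (epsilon * l)
Substituting: c = 1.3870 / (20875.5230 * 4.0710)
Result: 1.6321e-05 mol/L


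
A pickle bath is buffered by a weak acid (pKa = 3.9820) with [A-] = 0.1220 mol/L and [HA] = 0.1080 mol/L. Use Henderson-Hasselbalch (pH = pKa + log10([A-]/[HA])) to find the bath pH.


ratio = [A-] / [HA] = 0.1220 / 0.1080 = 1.1296
log10(ratio) = 0.0529361
pH = pKa + log10(ratio) = 3.9820 + 0.0529361 = 4.0349


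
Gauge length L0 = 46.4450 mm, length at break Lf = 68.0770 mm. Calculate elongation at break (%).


Formula: Elongation = (Lf - L0) / L0 * 100
Substituting: Elongation = (68.0770 - 46.4450) / 46.4450 * 100
Result: 46.5755 %


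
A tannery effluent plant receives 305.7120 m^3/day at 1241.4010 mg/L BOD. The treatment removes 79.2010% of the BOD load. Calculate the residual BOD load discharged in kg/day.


Load_in = volume * conc / 1000 = 305.7120 * 1241.4010 / 1000 = 379.5112 kg/day
Removed = Load_in * eff / 100 = 379.5112 * 79.2010 / 100 = 300.5767 kg/day
Load_out = Load_in - Removed = 379.5112 - 300.5767 = 78.9345 kg/day


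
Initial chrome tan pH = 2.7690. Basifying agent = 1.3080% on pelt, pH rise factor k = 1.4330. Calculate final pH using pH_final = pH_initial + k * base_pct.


Formula: pH_final = pH_initial + k * base_pct
Substituting: pH_final = 2.7690 + 1.4330 * 1.3080
Result: 4.6434


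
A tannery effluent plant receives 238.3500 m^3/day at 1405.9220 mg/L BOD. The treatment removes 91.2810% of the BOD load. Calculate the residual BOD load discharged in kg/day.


Load_in = volume * conc / 1000 = 238.3500 * 1405.9220 / 1000 = 335.1015 kg/day
Removed = Load_in * eff / 100 = 335.1015 * 91.2810 / 100 = 305.8840 kg/day
Load_out = Load_in - Removed = 335.1015 - 305.8840 = 29.2175 kg/day


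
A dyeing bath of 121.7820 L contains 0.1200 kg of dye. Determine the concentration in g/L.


Formula: Conc = dye_mass(kg) / volume(L) * 1000
Substituting: Conc = 0.1200 / 121.7820 * 1000
Result: 0.9854 g/L


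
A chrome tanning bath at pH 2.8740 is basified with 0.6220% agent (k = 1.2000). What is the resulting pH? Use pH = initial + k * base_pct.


Formula: pH_final = pH_initial + k * base_pct
Substituting: pH_final = 2.8740 + 1.2000 * 0.6220
Result: 3.6204


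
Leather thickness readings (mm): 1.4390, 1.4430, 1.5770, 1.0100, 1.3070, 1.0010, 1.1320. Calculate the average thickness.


Formula: Average = sum / n
Substituting: Average = 8.9090 / 7
Result: 1.2727 mm


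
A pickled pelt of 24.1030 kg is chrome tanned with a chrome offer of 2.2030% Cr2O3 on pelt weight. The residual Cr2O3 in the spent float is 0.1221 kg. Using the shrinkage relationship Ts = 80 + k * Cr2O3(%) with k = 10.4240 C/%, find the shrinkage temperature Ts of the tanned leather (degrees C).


Offered = pelt * offer_pct / 100 = 24.1030 * 2.2030 / 100 = 0.5310 kg
Uptake = offered - residual = 0.5310 - 0.1221 = 0.4089 kg
Cr2O3% on pelt = uptake / pelt * 100 = 0.4089 / 24.1030 * 100 = 1.6964 %
Ts = 80 + k * Cr2O3% = 80 + 10.4240 * 1.6964 = 97.6835 C


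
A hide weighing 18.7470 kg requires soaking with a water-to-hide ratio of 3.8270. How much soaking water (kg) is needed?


Formula: Water = hide_weight * ratio
Substituting: Water = 18.7470 * 3.8270
Result: 71.7448 kg


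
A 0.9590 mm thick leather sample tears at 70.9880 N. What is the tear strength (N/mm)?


Formula: Tear strength = force / thickness
Substituting: Tear strength = 70.9880 / 0.9590
Result: 74.0229 N/mm


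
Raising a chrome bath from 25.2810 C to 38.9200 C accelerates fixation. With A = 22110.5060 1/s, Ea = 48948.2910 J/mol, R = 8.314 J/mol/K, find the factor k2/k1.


T1 = 25.2810 + 273.15 = 298.4310 K; T2 = 38.9200 + 273.15 = 312.0700 K
k1 = A * exp(-Ea/(R*T1)) = 22110.5060 * exp(-48948.2910/(8.314*298.4310)) = 5.9817e-05 1/s
k2 = A * exp(-Ea/(R*T2)) = 22110.5060 * exp(-48948.2910/(8.314*312.0700)) = 1.4167e-04 1/s
k2/k1 = 1.4167e-04 / 5.9817e-05 = 2.3684


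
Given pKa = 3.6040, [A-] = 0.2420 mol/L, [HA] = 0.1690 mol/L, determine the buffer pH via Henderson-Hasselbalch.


ratio = [A-] / [HA] = 0.2420 / 0.1690 = 1.4320
log10(ratio) = 0.1559
pH = pKa + log10(ratio) = 3.6040 + 0.1559 = 3.7599


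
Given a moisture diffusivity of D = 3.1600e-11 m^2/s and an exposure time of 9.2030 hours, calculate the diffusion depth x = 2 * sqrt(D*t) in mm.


t = 9.2030 hr * 3600 = 33130.8000 s
D * t = 3.1600e-11 * 33130.8000 = 1.0469e-06
x = 2 * sqrt(D*t) = 2 * sqrt(1.0469e-06) = 0.0020464 m = 2.0464 mm


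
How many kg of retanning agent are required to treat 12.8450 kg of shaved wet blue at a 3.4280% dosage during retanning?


Formula: Retan = substrate * pct / 100
Substituting: Retan = 12.8450 * 3.4280 / 100
Result: 0.4403 kg


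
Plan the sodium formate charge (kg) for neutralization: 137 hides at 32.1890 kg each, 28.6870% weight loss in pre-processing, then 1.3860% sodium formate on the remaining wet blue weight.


Total_raw = N * avg_wt = 137 * 32.1890 = 4409.8930 kg
Substrate = Total_raw * (1 - loss/100) = 4409.8930 * (1 - 28.6870/100) = 3144.8270 kg
Neutralizer = Substrate * pct / 100 = 3144.8270 * 1.3860 / 100 = 43.5873 kg


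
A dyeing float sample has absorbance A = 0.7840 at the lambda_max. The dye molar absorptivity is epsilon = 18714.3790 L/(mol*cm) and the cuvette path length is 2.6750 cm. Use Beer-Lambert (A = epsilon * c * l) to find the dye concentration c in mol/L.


Formula: c = A / (epsilon * l)
Substituting: c = 0.7840 / (18714.3790 * 2.6750)
Result: 1.5661e-05 mol/L


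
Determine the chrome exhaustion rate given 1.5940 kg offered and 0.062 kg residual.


Formula: Uptake = (offered - residual) / offered * 100
Substituting: Uptake = (1.5940 - 0.062) / 1.5940 * 100
Result: 96.1104 %


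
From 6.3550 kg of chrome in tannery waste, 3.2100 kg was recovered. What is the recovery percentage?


Formula: Recovery = recovered / input * 100
Substituting: Recovery = 3.2100 / 6.3550 * 100
Result: 50.5114 %


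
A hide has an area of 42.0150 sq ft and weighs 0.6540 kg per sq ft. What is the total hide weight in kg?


Formula: Weight = area * weight_per_sqft
Substituting: Weight = 42.0150 * 0.6540
Result: 27.4778 kg


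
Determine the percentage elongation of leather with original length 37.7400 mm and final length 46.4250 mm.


Formula: Elongation = (Lf - L0) / L0 * 100
Substituting: Elongation = (46.4250 - 37.7400) / 37.7400 * 100
Result: 23.0127 %


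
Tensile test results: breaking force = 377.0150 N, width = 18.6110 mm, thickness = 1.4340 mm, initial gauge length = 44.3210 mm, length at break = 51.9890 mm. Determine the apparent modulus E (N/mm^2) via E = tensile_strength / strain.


TS = F / (w * t) = 377.0150 / (18.6110 * 1.4340) = 14.1267 N/mm^2
strain = (Lf - L0) / L0 = (51.9890 - 44.3210) / 44.3210 = 0.1730
E = TS / strain = 14.1267 / 0.1730 = 81.6521 N/mm^2


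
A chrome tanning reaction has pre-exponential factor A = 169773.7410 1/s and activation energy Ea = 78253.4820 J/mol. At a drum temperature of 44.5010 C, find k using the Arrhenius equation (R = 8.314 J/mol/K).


T_K = T_C + 273.15 = 44.5010 + 273.15 = 317.6510 K
exponent = -Ea / (R * T_K) = -78253.4820 / (8.314 * 317.6510) = -29.6308
k = A * exp(exponent) = 169773.7410 * exp(-29.6308) = 2.2981e-08 1/s


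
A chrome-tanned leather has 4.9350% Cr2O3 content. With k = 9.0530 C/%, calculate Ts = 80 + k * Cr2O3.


Formula: Ts = 80 + k * Cr2O3
Substituting: Ts = 80 + 9.0530 * 4.9350
Result: 124.6766 C


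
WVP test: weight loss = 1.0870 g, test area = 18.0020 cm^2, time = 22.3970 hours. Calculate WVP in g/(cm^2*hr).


Formula: WVP = loss / (area * time)
Substituting: WVP = 1.0870 / (18.0020 * 22.3970)
Result: 0.00269599 g/(cm^2*hr)


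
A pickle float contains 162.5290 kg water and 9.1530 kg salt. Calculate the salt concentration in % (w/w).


Formula: Conc = salt / (water + salt) * 100
Substituting: Conc = 9.1530 / (162.5290 + 9.1530) * 100
Result: 5.3314 %


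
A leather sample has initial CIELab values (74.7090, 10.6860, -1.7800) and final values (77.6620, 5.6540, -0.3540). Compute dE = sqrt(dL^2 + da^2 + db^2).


dL = 2.9530, da = -5.0320, db = 1.4260
dE = sqrt(2.9530^2 + (-5.0320)^2 + 1.4260^2) = 6.0062


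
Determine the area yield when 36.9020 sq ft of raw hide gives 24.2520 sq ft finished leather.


Formula: Yield = finished / raw * 100
Substituting: Yield = 24.2520 / 36.9020 * 100
Result: 65.7200 %


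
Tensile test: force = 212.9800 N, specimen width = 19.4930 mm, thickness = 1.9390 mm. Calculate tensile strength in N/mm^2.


Formula: TS = force / (width * thickness)
Substituting: TS = 212.9800 / (19.4930 * 1.9390)
Result: 5.6348 N/mm^2


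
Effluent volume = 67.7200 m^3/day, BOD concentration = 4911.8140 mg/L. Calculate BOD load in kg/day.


Formula: BOD_load = volume * conc / 1000
Substituting: BOD_load = 67.7200 * 4911.8140 / 1000
Result: 332.6280 kg/day


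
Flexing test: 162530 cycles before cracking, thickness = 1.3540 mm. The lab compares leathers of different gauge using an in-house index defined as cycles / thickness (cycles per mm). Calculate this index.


Formula: Index = cycles / thickness
Substituting: Index = 162530 / 1.3540
Result: 120036.9276 cycles/mm


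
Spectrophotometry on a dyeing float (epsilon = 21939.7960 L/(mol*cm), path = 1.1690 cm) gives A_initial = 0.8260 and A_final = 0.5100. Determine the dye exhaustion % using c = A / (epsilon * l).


c_initial = A_i / (epsilon * l) = 0.8260 / (21939.7960 * 1.1690) = 3.2206e-05 mol/L
c_final = A_f / (epsilon * l) = 0.5100 / (21939.7960 * 1.1690) = 1.9885e-05 mol/L
Exhaustion = (c_initial - c_final) / c_initial * 100 = (3.2206e-05 - 1.9885e-05) / 3.2206e-05 * 100 = 38.2567 %


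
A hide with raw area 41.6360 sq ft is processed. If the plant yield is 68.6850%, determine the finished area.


Formula: finished = raw * yield / 100
Substituting: finished = 41.6360 * 68.6850 / 100
Result: 28.5977 sq ft


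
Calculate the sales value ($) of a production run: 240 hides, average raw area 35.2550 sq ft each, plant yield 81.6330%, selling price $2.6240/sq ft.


Raw_total = N * avg_area = 240 * 35.2550 = 8461.2000 sq ft
Finished = Raw_total * yield / 100 = 8461.2000 * 81.6330 / 100 = 6907.1314 sq ft
Value = Finished * price = 6907.1314 * 2.6240 = 18124.3128 $


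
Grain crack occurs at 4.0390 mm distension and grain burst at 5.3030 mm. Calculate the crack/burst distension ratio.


Formula: Ratio = crack / burst
Substituting: Ratio = 4.0390 / 5.3030
Result: 0.7616


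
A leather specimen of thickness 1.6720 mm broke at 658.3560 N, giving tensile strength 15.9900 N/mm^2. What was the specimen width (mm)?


Formula: w = F / (TS * t)
Substituting: w = 658.3560 / (15.9900 * 1.6720)
Result: 24.6250 mm


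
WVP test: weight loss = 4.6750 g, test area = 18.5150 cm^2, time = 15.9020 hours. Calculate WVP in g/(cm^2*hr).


Formula: WVP = loss / (area * time)
Substituting: WVP = 4.6750 / (18.5150 * 15.9020)
Result: 0.0158784 g/(cm^2*hr)


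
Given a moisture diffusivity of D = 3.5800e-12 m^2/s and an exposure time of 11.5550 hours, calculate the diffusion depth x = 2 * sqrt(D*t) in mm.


t = 11.5550 hr * 3600 = 41598.0000 s
D * t = 3.5800e-12 * 41598.0000 = 1.4892e-07
x = 2 * sqrt(D*t) = 2 * sqrt(1.4892e-07) = 7.7181e-04 m = 0.7718 mm


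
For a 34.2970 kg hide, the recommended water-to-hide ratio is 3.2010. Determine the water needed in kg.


Formula: Water = hide_weight * ratio
Substituting: Water = 34.2970 * 3.2010
Result: 109.7847 kg


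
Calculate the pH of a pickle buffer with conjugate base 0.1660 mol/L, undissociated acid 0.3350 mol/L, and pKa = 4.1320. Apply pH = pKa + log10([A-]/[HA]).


ratio = [A-] / [HA] = 0.1660 / 0.3350 = 0.4955
log10(ratio) = -0.3049
pH = pKa + log10(ratio) = 4.1320 - 0.3049 = 3.8271


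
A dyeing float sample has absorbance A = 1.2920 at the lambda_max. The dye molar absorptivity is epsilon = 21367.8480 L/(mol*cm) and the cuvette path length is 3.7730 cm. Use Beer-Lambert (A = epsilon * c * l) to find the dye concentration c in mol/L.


Formula: c = A / (epsilon * l)
Substituting: c = 1.2920 / (21367.8480 * 3.7730)
Result: 1.6026e-05 mol/L


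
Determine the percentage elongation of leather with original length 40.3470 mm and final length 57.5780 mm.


Formula: Elongation = (Lf - L0) / L0 * 100
Substituting: Elongation = (57.5780 - 40.3470) / 40.3470 * 100
Result: 42.7070 %


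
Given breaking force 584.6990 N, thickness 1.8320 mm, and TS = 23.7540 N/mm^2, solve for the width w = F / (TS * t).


Formula: w = F / (TS * t)
Substituting: w = 584.6990 / (23.7540 * 1.8320)
Result: 13.4360 mm


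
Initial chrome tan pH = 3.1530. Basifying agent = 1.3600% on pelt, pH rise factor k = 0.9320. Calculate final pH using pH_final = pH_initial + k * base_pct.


Formula: pH_final = pH_initial + k * base_pct
Substituting: pH_final = 3.1530 + 0.9320 * 1.3600
Result: 4.4205


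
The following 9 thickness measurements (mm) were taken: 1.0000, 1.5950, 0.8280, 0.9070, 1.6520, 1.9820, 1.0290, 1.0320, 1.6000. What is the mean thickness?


Formula: Average = sum / n
Substituting: Average = 11.6250 / 9
Result: 1.2917 mm


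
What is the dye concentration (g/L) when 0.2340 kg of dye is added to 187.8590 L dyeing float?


Formula: Conc = dye_mass(kg) / volume(L) * 1000
Substituting: Conc = 0.2340 / 187.8590 * 1000
Result: 1.2456 g/L


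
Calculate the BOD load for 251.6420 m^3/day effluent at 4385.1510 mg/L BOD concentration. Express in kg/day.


Formula: BOD_load = volume * conc / 1000
Substituting: BOD_load = 251.6420 * 4385.1510 / 1000
Result: 1103.4882 kg/day


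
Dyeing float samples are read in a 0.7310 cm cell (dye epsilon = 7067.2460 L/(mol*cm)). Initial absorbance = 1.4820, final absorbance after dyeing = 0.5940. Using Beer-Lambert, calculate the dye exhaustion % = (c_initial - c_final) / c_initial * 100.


c_initial = A_i / (epsilon * l) = 1.4820 / (7067.2460 * 0.7310) = 2.8687e-04 mol/L
c_final = A_f / (epsilon * l) = 0.5940 / (7067.2460 * 0.7310) = 1.1498e-04 mol/L
Exhaustion = (c_initial - c_final) / c_initial * 100 = (2.8687e-04 - 1.1498e-04) / 2.8687e-04 * 100 = 59.9190 %


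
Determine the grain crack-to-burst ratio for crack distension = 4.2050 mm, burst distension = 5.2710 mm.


Formula: Ratio = crack / burst
Substituting: Ratio = 4.2050 / 5.2710
Result: 0.7978


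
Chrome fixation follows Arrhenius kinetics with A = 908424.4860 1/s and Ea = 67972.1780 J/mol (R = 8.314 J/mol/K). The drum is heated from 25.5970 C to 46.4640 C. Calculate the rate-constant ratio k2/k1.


T1 = 25.5970 + 273.15 = 298.7470 K; T2 = 46.4640 + 273.15 = 319.6140 K
k1 = A * exp(-Ea/(R*T1)) = 908424.4860 * exp(-67972.1780/(8.314*298.7470)) = 1.1836e-06 1/s
k2 = A * exp(-Ea/(R*T2)) = 908424.4860 * exp(-67972.1780/(8.314*319.6140)) = 7.0659e-06 1/s
k2/k1 = 7.0659e-06 / 1.1836e-06 = 5.9697


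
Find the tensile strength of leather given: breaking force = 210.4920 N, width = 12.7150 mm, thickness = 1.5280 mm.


Formula: TS = force / (width * thickness)
Substituting: TS = 210.4920 / (12.7150 * 1.5280)
Result: 10.8342 N/mm^2


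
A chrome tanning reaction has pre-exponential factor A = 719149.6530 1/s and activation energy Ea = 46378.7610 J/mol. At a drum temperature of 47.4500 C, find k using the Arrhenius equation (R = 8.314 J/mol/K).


T_K = T_C + 273.15 = 47.4500 + 273.15 = 320.6000 K
exponent = -Ea / (R * T_K) = -46378.7610 / (8.314 * 320.6000) = -17.3999
k = A * exp(exponent) = 719149.6530 * exp(-17.3999) = 0.0199599 1/s


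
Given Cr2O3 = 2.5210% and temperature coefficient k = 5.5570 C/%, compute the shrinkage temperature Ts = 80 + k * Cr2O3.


Formula: Ts = 80 + k * Cr2O3
Substituting: Ts = 80 + 5.5570 * 2.5210
Result: 94.0092 C


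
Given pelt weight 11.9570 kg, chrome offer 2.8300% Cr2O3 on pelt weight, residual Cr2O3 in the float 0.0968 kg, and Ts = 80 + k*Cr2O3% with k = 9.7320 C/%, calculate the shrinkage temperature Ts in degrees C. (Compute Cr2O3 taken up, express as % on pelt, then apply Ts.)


Offered = pelt * offer_pct / 100 = 11.9570 * 2.8300 / 100 = 0.3384 kg
Uptake = offered - residual = 0.3384 - 0.0968 = 0.2416 kg
Cr2O3% on pelt = uptake / pelt * 100 = 0.2416 / 11.9570 * 100 = 2.0204 %
Ts = 80 + k * Cr2O3% = 80 + 9.7320 * 2.0204 = 99.6628 C


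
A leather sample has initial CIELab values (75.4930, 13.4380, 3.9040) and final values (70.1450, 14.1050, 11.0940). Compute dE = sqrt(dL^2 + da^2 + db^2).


dL = -5.3480, da = 0.6670, db = 7.1900
dE = sqrt((-5.3480)^2 + 0.6670^2 + 7.1900^2) = 8.9857
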